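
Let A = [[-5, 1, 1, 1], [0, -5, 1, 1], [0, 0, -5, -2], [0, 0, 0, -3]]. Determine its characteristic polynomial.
χ_A(x) = (x + 3)(x + 5)^3

xI - A = [[x + 5, -1, -1, -1], [0, x + 5, -1, -1], [0, 0, x + 5, 2], [0, 0, 0, x + 3]].

Expanding det(xI - A) along the first row:
det(xI - A) = + (x + 5)·det([[x + 5, -1, -1], [0, x + 5, 2], [0, 0, x + 3]]) - (-1)·det([[0, -1, -1], [0, x + 5, 2], [0, 0, x + 3]]) + (-1)·det([[0, x + 5, -1], [0, 0, 2], [0, 0, x + 3]]) - (-1)·det([[0, x + 5, -1], [0, 0, x + 5], [0, 0, 0]]).

Evaluating gives χ_A(x) = x^4 + 18x^3 + 120x^2 + 350x + 375 = (x + 3)(x + 5)^3.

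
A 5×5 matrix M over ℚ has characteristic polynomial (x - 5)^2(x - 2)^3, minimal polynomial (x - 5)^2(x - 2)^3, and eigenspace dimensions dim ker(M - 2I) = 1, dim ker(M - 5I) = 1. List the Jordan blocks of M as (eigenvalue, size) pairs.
Jordan blocks: (2, 3), (5, 2)

λ = 2: algebraic multiplicity 3 (exponent in χ_M), largest block size 3 (exponent in m_M), 1 block (geometric multiplicity). This forces block sizes [3].
λ = 5: algebraic multiplicity 2 (exponent in χ_M), largest block size 2 (exponent in m_M), 1 block (geometric multiplicity). This forces block sizes [2].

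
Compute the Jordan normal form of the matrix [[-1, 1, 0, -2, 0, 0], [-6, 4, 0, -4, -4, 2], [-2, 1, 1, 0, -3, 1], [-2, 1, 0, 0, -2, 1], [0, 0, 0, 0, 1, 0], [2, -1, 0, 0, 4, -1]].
The characteristic polynomial is det(xI - A) = x^2(x - 1)^4, so the eigenvalues are 0 (algebraic multiplicity 2), 1 (algebraic multiplicity 4).

For λ = 0: rank(A) = 4. The eigenspace has dimension 6 - 4 = 2, so there are 2 Jordan blocks; the rank sequence gives block sizes [1, 1].

For λ = 1: rank(A - I) = 3, rank((A - I)^2) = 2. The eigenspace has dimension 6 - 3 = 3, so there are 3 Jordan blocks; the rank sequence gives block sizes [2, 1, 1].

Assembling the blocks gives the Jordan form J above.

J = [[0, 0, 0, 0, 0, 0], [0, 0, 0, 0, 0, 0], [0, 0, 1, 1, 0, 0], [0, 0, 0, 1, 0, 0], [0, 0, 0, 0, 1, 0], [0, 0, 0, 0, 0, 1]]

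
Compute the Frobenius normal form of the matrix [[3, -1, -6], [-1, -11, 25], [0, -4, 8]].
R = [[0, 0, 4], [1, 0, -2], [0, 1, 0]]

The invariant factors of A (the non-unit diagonal entries of the Smith normal form of xI - A over ℚ[x]) are x^3 + 2x - 4, each dividing the next. The characteristic polynomial is their product, x^3 + 2x - 4.

The rational canonical form is the block-diagonal matrix of companion matrices C(f_i):
R = [[0, 0, 4], [1, 0, -2], [0, 1, 0]].

Note the characteristic polynomial does not split into linear factors over ℚ, so A has no Jordan form over ℚ; the rational canonical form exists over any field.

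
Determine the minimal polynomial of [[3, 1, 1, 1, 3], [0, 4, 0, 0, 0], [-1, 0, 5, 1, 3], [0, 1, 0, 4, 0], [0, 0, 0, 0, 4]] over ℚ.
The characteristic polynomial factors as (x - 4)^5. The minimal polynomial is ∏(x - λ)^{k_λ} where k_λ is the size of the largest Jordan block at λ.

For λ = 4: rank(A - 4I) = 2, and the largest Jordan block has size 2 (the smallest k with rank((A - 4I)^k) = rank((A - 4I)^(k+1))).

So m_A(x) = (x - 4)^2.

m_A(x) = (x - 4)^2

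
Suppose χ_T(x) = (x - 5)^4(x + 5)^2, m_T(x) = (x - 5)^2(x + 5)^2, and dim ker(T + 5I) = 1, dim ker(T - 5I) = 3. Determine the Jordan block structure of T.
Jordan blocks: (-5, 2), (5, 2), (5, 1), (5, 1)

λ = -5: algebraic multiplicity 2 (exponent in χ_T), largest block size 2 (exponent in m_T), 1 block (geometric multiplicity). This forces block sizes [2].
λ = 5: algebraic multiplicity 4 (exponent in χ_T), largest block size 2 (exponent in m_T), 3 blocks (geometric multiplicity). These force block sizes [2, 1, 1].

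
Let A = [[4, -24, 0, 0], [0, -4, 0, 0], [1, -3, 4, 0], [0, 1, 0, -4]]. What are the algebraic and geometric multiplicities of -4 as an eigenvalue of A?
The characteristic polynomial is (x - 4)^2(x + 4)^2, so the factor x + 4 appears with exponent 2: the algebraic multiplicity is 2.

rank(A + 4I) = 3, so the eigenspace has dimension 4 - 3 = 1: the geometric multiplicity is 1.

Since 1 < 2, A is not diagonalizable.

algebraic multiplicity 2, geometric multiplicity 1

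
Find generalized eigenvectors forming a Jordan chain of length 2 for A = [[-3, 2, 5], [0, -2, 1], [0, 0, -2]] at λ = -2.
We seek v_1 ∈ ker((A + 2I)^2) \ ker(A + 2I), then set v_{i+1} = (A + 2I) v_i.

One such chain is v_1 = [[1, -1, 1]]^T, v_2 = [[2, 1, 0]]^T. Check: (A + 2I) v_2 = [[0, 0, 0]]^T = 0.

v_1 = [[1, -1, 1]]^T, v_2 = [[2, 1, 0]]^T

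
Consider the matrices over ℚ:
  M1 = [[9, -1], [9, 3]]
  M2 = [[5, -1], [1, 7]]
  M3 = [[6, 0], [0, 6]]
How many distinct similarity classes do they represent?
Characteristic polynomials: χ_{M1} = (x - 6)^2, χ_{M2} = (x - 6)^2, χ_{M3} = (x - 6)^2.

{M1, M2}: invariant factors (x - 6)^2.

{M3}: invariant factors x - 6, x - 6.

Matrices are similar if and only if their invariant-factor lists agree; the partition into similarity classes is {M1, M2}, {M3}.

2 classes: {M1, M2}, {M3}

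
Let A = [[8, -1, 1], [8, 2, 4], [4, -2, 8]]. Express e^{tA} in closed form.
A has Jordan form J = [[6, 1, 0], [0, 6, 0], [0, 0, 6]] with A = PJP^{-1}, so e^{tA} = P e^{tJ} P^{-1}.

For a Jordan block J_k(λ), e^{tJ_k(λ)} = e^{λt} · (I + tN + t^2 N^2/2! + ... + t^{k-1} N^{k-1}/(k-1)!) where N is the nilpotent superdiagonal part.

Assembling the blocks and conjugating back gives the entries of e^{tA} as shown above.

e^{tA} = [[(2*t + 1)*e^{6*t}, -t*e^{6*t}, t*e^{6*t}], [8*t*e^{6*t}, (1 - 4*t)*e^{6*t}, 4*t*e^{6*t}], [4*t*e^{6*t}, -2*t*e^{6*t}, (2*t + 1)*e^{6*t}]]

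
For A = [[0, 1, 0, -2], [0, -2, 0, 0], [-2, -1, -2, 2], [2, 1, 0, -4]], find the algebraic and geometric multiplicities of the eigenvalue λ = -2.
The characteristic polynomial is (x + 2)^4, so the factor x + 2 appears with exponent 4: the algebraic multiplicity is 4.

rank(A + 2I) = 1, so the eigenspace has dimension 4 - 1 = 3: the geometric multiplicity is 3.

Since 3 < 4, A is not diagonalizable.

algebraic multiplicity 4, geometric multiplicity 3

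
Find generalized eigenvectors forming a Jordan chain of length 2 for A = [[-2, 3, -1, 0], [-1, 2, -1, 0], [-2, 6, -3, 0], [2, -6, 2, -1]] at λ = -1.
v_1 = [[0, 1, 2, 0]]^T, v_2 = [[1, 1, 2, -2]]^T

We seek v_1 ∈ ker((A + I)^2) \ ker(A + I), then set v_{i+1} = (A + I) v_i.

One such chain is v_1 = [[0, 1, 2, 0]]^T, v_2 = [[1, 1, 2, -2]]^T. Check: (A + I) v_2 = [[0, 0, 0, 0]]^T = 0.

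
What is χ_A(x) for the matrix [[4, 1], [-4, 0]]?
xI - A = [[x - 4, -1], [4, x]].

Expanding det(xI - A) along the first row:
det(xI - A) = + (x - 4)·det([[x]]) - (-1)·det([[4]]).

Evaluating gives χ_A(x) = x^2 - 4x + 4 = (x - 2)^2.

χ_A(x) = (x - 2)^2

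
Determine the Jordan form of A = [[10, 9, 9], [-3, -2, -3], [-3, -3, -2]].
The characteristic polynomial is det(xI - A) = (x - 4)(x - 1)^2, so the eigenvalues are 1 (algebraic multiplicity 2), 4 (algebraic multiplicity 1).

For λ = 1: rank(A - I) = 1. The eigenspace has dimension 3 - 1 = 2, so there are 2 Jordan blocks; the rank sequence gives block sizes [1, 1].

For λ = 4: algebraic multiplicity 1 gives one 1×1 block.

Assembling the blocks gives the Jordan form J above.

J = [[1, 0, 0], [0, 1, 0], [0, 0, 4]]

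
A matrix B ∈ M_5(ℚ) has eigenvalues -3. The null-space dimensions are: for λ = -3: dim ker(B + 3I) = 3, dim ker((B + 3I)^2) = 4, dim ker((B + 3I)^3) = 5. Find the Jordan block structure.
Jordan blocks: (-3, 3), (-3, 1), (-3, 1)

λ = -3: successive nullity increments [3, 1, 1] count blocks of size ≥ k; block sizes are [3, 1, 1].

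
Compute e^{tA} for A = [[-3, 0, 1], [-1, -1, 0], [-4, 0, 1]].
A has Jordan form J = [[-1, 1, 0], [0, -1, 1], [0, 0, -1]] with A = PJP^{-1}, so e^{tA} = P e^{tJ} P^{-1}.

For a Jordan block J_k(λ), e^{tJ_k(λ)} = e^{λt} · (I + tN + t^2 N^2/2! + ... + t^{k-1} N^{k-1}/(k-1)!) where N is the nilpotent superdiagonal part.

Assembling the blocks and conjugating back gives the entries of e^{tA} as shown above.

e^{tA} = [[(1 - 2*t)*e^{-t}, 0, t*e^{-t}], [t*(t - 1)*e^{-t}, e^{-t}, -t^2*e^{-t}/2], [-4*t*e^{-t}, 0, (2*t + 1)*e^{-t}]]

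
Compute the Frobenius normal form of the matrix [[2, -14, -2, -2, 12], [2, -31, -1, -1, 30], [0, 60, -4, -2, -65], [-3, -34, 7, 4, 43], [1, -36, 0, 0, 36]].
The invariant factors of A (the non-unit diagonal entries of the Smith normal form of xI - A over ℚ[x]) are (x - 4)(x - 3)(x^3 - 4x - 2), each dividing the next. The characteristic polynomial is their product, (x - 4)(x - 3)(x^3 - 4x - 2).

The rational canonical form is the block-diagonal matrix of companion matrices C(f_i):
R = [[0, 0, 0, 0, 24], [1, 0, 0, 0, 34], [0, 1, 0, 0, -26], [0, 0, 1, 0, -8], [0, 0, 0, 1, 7]].

Note the characteristic polynomial does not split into linear factors over ℚ, so A has no Jordan form over ℚ; the rational canonical form exists over any field.

R = [[0, 0, 0, 0, 24], [1, 0, 0, 0, 34], [0, 1, 0, 0, -26], [0, 0, 1, 0, -8], [0, 0, 0, 1, 7]]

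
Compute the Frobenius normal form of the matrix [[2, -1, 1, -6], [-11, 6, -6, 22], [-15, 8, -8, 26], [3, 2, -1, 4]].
The invariant factors of A (the non-unit diagonal entries of the Smith normal form of xI - A over ℚ[x]) are (x - 4)(x^3 - 2), each dividing the next. The characteristic polynomial is their product, (x - 4)(x^3 - 2).

The rational canonical form is the block-diagonal matrix of companion matrices C(f_i):
R = [[0, 0, 0, -8], [1, 0, 0, 2], [0, 1, 0, 0], [0, 0, 1, 4]].

Note the characteristic polynomial does not split into linear factors over ℚ, so A has no Jordan form over ℚ; the rational canonical form exists over any field.

R = [[0, 0, 0, -8], [1, 0, 0, 2], [0, 1, 0, 0], [0, 0, 1, 4]]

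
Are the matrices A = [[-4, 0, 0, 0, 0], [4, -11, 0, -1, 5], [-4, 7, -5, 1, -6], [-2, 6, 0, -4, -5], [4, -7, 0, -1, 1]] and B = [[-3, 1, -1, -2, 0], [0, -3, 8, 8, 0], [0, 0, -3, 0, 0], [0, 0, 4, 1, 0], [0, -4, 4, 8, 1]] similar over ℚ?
trace(A) = -23 but trace(B) = -7. The trace is a similarity invariant, so A and B are not similar.

No.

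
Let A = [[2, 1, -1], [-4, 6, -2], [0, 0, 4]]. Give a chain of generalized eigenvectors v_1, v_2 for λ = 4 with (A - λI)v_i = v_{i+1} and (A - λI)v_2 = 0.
v_1 = [[0, 1, 0]]^T, v_2 = [[1, 2, 0]]^T

We seek v_1 ∈ ker((A - 4I)^2) \ ker(A - 4I), then set v_{i+1} = (A - 4I) v_i.

One such chain is v_1 = [[0, 1, 0]]^T, v_2 = [[1, 2, 0]]^T. Check: (A - 4I) v_2 = [[0, 0, 0]]^T = 0.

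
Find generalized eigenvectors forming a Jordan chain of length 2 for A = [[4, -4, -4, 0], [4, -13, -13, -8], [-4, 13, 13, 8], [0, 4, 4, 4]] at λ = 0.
v_1 = [[1, 2, -1, -1]]^T, v_2 = [[0, -1, 1, 0]]^T

We seek v_1 ∈ ker(A^2) \ ker(A), then set v_{i+1} = A v_i.

One such chain is v_1 = [[1, 2, -1, -1]]^T, v_2 = [[0, -1, 1, 0]]^T. Check: A v_2 = [[0, 0, 0, 0]]^T = 0.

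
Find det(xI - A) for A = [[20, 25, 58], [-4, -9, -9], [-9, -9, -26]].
χ_A(x) = (x + 5)^3

xI - A = [[x - 20, -25, -58], [4, x + 9, 9], [9, 9, x + 26]].

Expanding det(xI - A) along the first row:
det(xI - A) = + (x - 20)·det([[x + 9, 9], [9, x + 26]]) - (-25)·det([[4, 9], [9, x + 26]]) + (-58)·det([[4, x + 9], [9, 9]]).

Evaluating gives χ_A(x) = x^3 + 15x^2 + 75x + 125 = (x + 5)^3.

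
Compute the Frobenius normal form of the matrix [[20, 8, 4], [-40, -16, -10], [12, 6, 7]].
The invariant factors of A (the non-unit diagonal entries of the Smith normal form of xI - A over ℚ[x]) are x - 4, (x - 4)(x - 3), each dividing the next. The characteristic polynomial is their product, (x - 4)^2(x - 3).

The rational canonical form is the block-diagonal matrix of companion matrices C(f_i):
R = [[4, 0, 0], [0, 0, -12], [0, 1, 7]].

R = [[4, 0, 0], [0, 0, -12], [0, 1, 7]]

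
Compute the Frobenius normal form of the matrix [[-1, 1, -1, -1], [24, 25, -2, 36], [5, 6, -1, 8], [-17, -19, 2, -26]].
R = [[0, 0, 0, 3], [1, 0, 0, 10], [0, 1, 0, 3], [0, 0, 1, -3]]

The invariant factors of A (the non-unit diagonal entries of the Smith normal form of xI - A over ℚ[x]) are (x + 3)(x^3 - 3x - 1), each dividing the next. The characteristic polynomial is their product, (x + 3)(x^3 - 3x - 1).

The rational canonical form is the block-diagonal matrix of companion matrices C(f_i):
R = [[0, 0, 0, 3], [1, 0, 0, 10], [0, 1, 0, 3], [0, 0, 1, -3]].

Note the characteristic polynomial does not split into linear factors over ℚ, so A has no Jordan form over ℚ; the rational canonical form exists over any field.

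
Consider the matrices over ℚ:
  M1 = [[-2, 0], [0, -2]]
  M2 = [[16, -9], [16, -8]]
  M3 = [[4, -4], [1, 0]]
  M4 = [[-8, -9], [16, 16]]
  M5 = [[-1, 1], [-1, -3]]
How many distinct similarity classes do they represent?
4 classes: {M1}, {M2, M4}, {M3}, {M5}

Characteristic polynomials: χ_{M1} = (x + 2)^2, χ_{M2} = (x - 4)^2, χ_{M3} = (x - 2)^2, χ_{M4} = (x - 4)^2, χ_{M5} = (x + 2)^2.

{M1}: invariant factors x + 2, x + 2.

{M2, M4}: invariant factors (x - 4)^2.

{M3}: invariant factors (x - 2)^2.

{M5}: invariant factors (x + 2)^2.

Matrices are similar if and only if their invariant-factor lists agree; the partition into similarity classes is {M1}, {M2, M4}, {M3}, {M5}.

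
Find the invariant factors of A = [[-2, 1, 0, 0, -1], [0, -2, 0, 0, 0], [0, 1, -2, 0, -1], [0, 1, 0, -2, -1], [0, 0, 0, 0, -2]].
x + 2, x + 2, x + 2, (x + 2)^2

The Jordan structure of A has elementary divisors (x + 2)^2, (x + 2), (x + 2), (x + 2). Arranging the block sizes at each eigenvalue in decreasing order and taking row products gives the invariant factors.

Invariant factors (smallest first, each dividing the next): x + 2, x + 2, x + 2, (x + 2)^2.

Check: the last factor (x + 2)^2 is the minimal polynomial, and the product (x + 2)^5 is the characteristic polynomial.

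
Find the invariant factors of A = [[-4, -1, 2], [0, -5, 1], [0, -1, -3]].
The Jordan structure of A has elementary divisors (x + 4)^3. Arranging the block sizes at each eigenvalue in decreasing order and taking row products gives the invariant factors.

Invariant factors (smallest first, each dividing the next): (x + 4)^3.

Check: the last factor (x + 4)^3 is the minimal polynomial, and the product (x + 4)^3 is the characteristic polynomial.

(x + 4)^3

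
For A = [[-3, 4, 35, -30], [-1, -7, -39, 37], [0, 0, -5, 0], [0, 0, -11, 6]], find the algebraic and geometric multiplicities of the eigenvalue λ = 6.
algebraic multiplicity 1, geometric multiplicity 1

The characteristic polynomial is (x - 6)(x + 5)^3, so the factor x - 6 appears with exponent 1: the algebraic multiplicity is 1.

rank(A - 6I) = 3, so the eigenspace has dimension 4 - 3 = 1: the geometric multiplicity is 1.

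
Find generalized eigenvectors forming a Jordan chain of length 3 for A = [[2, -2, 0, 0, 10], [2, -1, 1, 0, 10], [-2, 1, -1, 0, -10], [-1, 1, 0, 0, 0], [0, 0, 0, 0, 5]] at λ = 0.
v_1 = [[0, 0, 1, 0, 0]]^T, v_2 = [[0, 1, -1, 0, 0]]^T, v_3 = [[-2, -2, 2, 1, 0]]^T

We seek v_1 ∈ ker(A^3) \ ker(A^2), then set v_{i+1} = A v_i.

One such chain is v_1 = [[0, 0, 1, 0, 0]]^T, v_2 = [[0, 1, -1, 0, 0]]^T, v_3 = [[-2, -2, 2, 1, 0]]^T. Check: A v_3 = [[0, 0, 0, 0, 0]]^T = 0.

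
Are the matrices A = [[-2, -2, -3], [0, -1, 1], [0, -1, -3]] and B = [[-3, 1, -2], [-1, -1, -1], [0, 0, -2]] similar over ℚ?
Two matrices over a field are similar if and only if they have the same invariant factors.

Both A and B have characteristic polynomial (x + 2)^3 and minimal polynomial (x + 2)^3. Computing further, both have invariant factors (x + 2)^3. Hence A and B are similar.

Yes.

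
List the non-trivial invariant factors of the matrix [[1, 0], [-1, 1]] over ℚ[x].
The Jordan structure of A has elementary divisors (x - 1)^2. Arranging the block sizes at each eigenvalue in decreasing order and taking row products gives the invariant factors.

Invariant factors (smallest first, each dividing the next): (x - 1)^2.

Check: the last factor (x - 1)^2 is the minimal polynomial, and the product (x - 1)^2 is the characteristic polynomial.

(x - 1)^2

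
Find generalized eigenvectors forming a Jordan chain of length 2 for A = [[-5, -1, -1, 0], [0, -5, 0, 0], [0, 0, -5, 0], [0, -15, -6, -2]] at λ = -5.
We seek v_1 ∈ ker((A + 5I)^2) \ ker(A + 5I), then set v_{i+1} = (A + 5I) v_i.

One such chain is v_1 = [[2, 1, -2, 1]]^T, v_2 = [[1, 0, 0, 0]]^T. Check: (A + 5I) v_2 = [[0, 0, 0, 0]]^T = 0.

v_1 = [[2, 1, -2, 1]]^T, v_2 = [[1, 0, 0, 0]]^T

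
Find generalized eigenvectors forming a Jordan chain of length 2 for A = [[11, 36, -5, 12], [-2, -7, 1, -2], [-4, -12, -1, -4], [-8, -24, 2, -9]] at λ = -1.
v_1 = [[0, 0, 1, 0]]^T, v_2 = [[-5, 1, 0, 2]]^T

We seek v_1 ∈ ker((A + I)^2) \ ker(A + I), then set v_{i+1} = (A + I) v_i.

One such chain is v_1 = [[0, 0, 1, 0]]^T, v_2 = [[-5, 1, 0, 2]]^T. Check: (A + I) v_2 = [[0, 0, 0, 0]]^T = 0.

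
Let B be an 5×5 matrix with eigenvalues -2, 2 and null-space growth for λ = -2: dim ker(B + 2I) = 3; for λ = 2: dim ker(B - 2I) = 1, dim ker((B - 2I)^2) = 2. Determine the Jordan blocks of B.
λ = -2: successive nullity increments [3] count blocks of size ≥ k; block sizes are [1, 1, 1].
λ = 2: successive nullity increments [1, 1] count blocks of size ≥ k; block sizes are [2].

Jordan blocks: (-2, 1), (-2, 1), (-2, 1), (2, 2)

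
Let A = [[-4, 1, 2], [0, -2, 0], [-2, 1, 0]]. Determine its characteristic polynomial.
χ_A(x) = (x + 2)^3

xI - A = [[x + 4, -1, -2], [0, x + 2, 0], [2, -1, x]].

Expanding det(xI - A) along the first row:
det(xI - A) = + (x + 4)·det([[x + 2, 0], [-1, x]]) - (-1)·det([[0, 0], [2, x]]) + (-2)·det([[0, x + 2], [2, -1]]).

Evaluating gives χ_A(x) = x^3 + 6x^2 + 12x + 8 = (x + 2)^3.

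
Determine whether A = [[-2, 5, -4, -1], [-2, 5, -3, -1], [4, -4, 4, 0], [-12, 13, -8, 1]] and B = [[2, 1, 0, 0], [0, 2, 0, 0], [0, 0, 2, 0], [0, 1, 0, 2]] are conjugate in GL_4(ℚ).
No.

Both have characteristic polynomial (x - 2)^4, but the minimal polynomial of A is (x - 2)^3 while the minimal polynomial of B is (x - 2)^2. The minimal polynomial is a similarity invariant, so A and B are not similar.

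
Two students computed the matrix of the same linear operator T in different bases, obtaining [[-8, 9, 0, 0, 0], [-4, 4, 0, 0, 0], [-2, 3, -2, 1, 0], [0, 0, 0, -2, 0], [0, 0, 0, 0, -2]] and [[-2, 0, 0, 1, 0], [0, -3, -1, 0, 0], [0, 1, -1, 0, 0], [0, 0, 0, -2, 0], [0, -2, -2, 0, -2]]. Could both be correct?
Yes.

Two matrices over a field are similar if and only if they have the same invariant factors.

Both A and B have characteristic polynomial (x + 2)^5 and minimal polynomial (x + 2)^2. Computing further, both have invariant factors x + 2, (x + 2)^2, (x + 2)^2. Hence A and B are similar.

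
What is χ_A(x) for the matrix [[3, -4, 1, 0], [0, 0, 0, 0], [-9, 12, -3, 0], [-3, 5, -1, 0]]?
xI - A = [[x - 3, 4, -1, 0], [0, x, 0, 0], [9, -12, x + 3, 0], [3, -5, 1, x]].

Expanding det(xI - A) along the first row:
det(xI - A) = + (x - 3)·det([[x, 0, 0], [-12, x + 3, 0], [-5, 1, x]]) - (4)·det([[0, 0, 0], [9, x + 3, 0], [3, 1, x]]) + (-1)·det([[0, x, 0], [9, -12, 0], [3, -5, x]]) - (0)·det([[0, x, 0], [9, -12, x + 3], [3, -5, 1]]).

Evaluating gives χ_A(x) = x^4.

χ_A(x) = x^4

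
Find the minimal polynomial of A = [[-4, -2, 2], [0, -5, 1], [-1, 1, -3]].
m_A(x) = (x + 4)^3

The characteristic polynomial factors as (x + 4)^3. The minimal polynomial is ∏(x - λ)^{k_λ} where k_λ is the size of the largest Jordan block at λ.

For λ = -4: rank(A + 4I) = 2, and the largest Jordan block has size 3 (the smallest k with rank((A + 4I)^k) = rank((A + 4I)^(k+1))).

So m_A(x) = (x + 4)^3.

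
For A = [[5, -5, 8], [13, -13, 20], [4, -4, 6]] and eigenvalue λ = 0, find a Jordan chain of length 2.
We seek v_1 ∈ ker(A^2) \ ker(A), then set v_{i+1} = A v_i.

One such chain is v_1 = [[-3, 0, 2]]^T, v_2 = [[1, 1, 0]]^T. Check: A v_2 = [[0, 0, 0]]^T = 0.

v_1 = [[-3, 0, 2]]^T, v_2 = [[1, 1, 0]]^T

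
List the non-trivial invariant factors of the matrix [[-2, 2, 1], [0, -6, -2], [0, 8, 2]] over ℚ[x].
The Jordan structure of A has elementary divisors (x + 2)^2, (x + 2). Arranging the block sizes at each eigenvalue in decreasing order and taking row products gives the invariant factors.

Invariant factors (smallest first, each dividing the next): x + 2, (x + 2)^2.

Check: the last factor (x + 2)^2 is the minimal polynomial, and the product (x + 2)^3 is the characteristic polynomial.

x + 2, (x + 2)^2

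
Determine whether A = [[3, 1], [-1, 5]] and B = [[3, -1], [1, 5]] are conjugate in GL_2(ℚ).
Two matrices over a field are similar if and only if they have the same invariant factors.

Both A and B have characteristic polynomial (x - 4)^2 and minimal polynomial (x - 4)^2. Computing further, both have invariant factors (x - 4)^2. Hence A and B are similar.

Yes.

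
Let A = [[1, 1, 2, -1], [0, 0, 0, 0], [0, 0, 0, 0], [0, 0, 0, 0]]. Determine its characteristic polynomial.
χ_A(x) = x^3(x - 1)

xI - A = [[x - 1, -1, -2, 1], [0, x, 0, 0], [0, 0, x, 0], [0, 0, 0, x]].

Expanding det(xI - A) along the first row:
det(xI - A) = + (x - 1)·det([[x, 0, 0], [0, x, 0], [0, 0, x]]) - (-1)·det([[0, 0, 0], [0, x, 0], [0, 0, x]]) + (-2)·det([[0, x, 0], [0, 0, 0], [0, 0, x]]) - (1)·det([[0, x, 0], [0, 0, x], [0, 0, 0]]).

Evaluating gives χ_A(x) = x^4 - x^3 = x^3(x - 1).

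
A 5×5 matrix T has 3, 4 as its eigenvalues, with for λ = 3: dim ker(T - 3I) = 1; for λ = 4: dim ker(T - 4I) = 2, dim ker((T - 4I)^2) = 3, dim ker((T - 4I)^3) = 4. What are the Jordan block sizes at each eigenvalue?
Jordan blocks: (3, 1), (4, 3), (4, 1)

λ = 3: successive nullity increments [1] count blocks of size ≥ k; block sizes are [1].
λ = 4: successive nullity increments [2, 1, 1] count blocks of size ≥ k; block sizes are [3, 1].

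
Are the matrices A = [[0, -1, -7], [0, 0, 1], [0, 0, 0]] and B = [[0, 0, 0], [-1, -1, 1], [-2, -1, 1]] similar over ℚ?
Yes.

Two matrices over a field are similar if and only if they have the same invariant factors.

Both A and B have characteristic polynomial x^3 and minimal polynomial x^3. Computing further, both have invariant factors x^3. Hence A and B are similar.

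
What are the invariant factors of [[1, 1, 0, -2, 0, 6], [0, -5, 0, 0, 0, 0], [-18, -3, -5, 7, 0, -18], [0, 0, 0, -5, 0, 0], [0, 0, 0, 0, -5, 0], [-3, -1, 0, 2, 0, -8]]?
The Jordan structure of A has elementary divisors (x + 5)^2, (x + 5)^2, (x + 5), (x + 2). Arranging the block sizes at each eigenvalue in decreasing order and taking row products gives the invariant factors.

Invariant factors (smallest first, each dividing the next): x + 5, (x + 5)^2, (x + 2)(x + 5)^2.

Check: the last factor (x + 2)(x + 5)^2 is the minimal polynomial, and the product (x + 2)(x + 5)^5 is the characteristic polynomial.

x + 5, (x + 5)^2, (x + 2)(x + 5)^2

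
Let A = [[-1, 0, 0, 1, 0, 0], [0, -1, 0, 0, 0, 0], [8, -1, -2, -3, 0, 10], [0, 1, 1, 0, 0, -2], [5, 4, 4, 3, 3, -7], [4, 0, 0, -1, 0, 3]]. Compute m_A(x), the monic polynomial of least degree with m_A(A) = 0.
The characteristic polynomial factors as (x - 3)^2(x + 1)^4. The minimal polynomial is ∏(x - λ)^{k_λ} where k_λ is the size of the largest Jordan block at λ.

For λ = -1: rank(A + I) = 4, and the largest Jordan block has size 3 (the smallest k with rank((A + I)^k) = rank((A + I)^(k+1))).
For λ = 3: rank(A - 3I) = 5, and the largest Jordan block has size 2 (the smallest k with rank((A - 3I)^k) = rank((A - 3I)^(k+1))).

So m_A(x) = (x - 3)^2(x + 1)^3.

m_A(x) = (x - 3)^2(x + 1)^3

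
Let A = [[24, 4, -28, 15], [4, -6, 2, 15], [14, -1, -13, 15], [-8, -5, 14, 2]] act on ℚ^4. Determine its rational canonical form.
The invariant factors of A (the non-unit diagonal entries of the Smith normal form of xI - A over ℚ[x]) are x - 5, x(x - 5)(x + 3), each dividing the next. The characteristic polynomial is their product, x(x - 5)^2(x + 3).

The rational canonical form is the block-diagonal matrix of companion matrices C(f_i):
R = [[5, 0, 0, 0], [0, 0, 0, 0], [0, 1, 0, 15], [0, 0, 1, 2]].

R = [[5, 0, 0, 0], [0, 0, 0, 0], [0, 1, 0, 15], [0, 0, 1, 2]]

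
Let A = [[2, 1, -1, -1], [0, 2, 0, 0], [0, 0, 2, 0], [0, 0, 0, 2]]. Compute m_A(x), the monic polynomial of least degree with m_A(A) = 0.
The characteristic polynomial factors as (x - 2)^4. The minimal polynomial is ∏(x - λ)^{k_λ} where k_λ is the size of the largest Jordan block at λ.

For λ = 2: rank(A - 2I) = 1, and the largest Jordan block has size 2 (the smallest k with rank((A - 2I)^k) = rank((A - 2I)^(k+1))).

So m_A(x) = (x - 2)^2.

m_A(x) = (x - 2)^2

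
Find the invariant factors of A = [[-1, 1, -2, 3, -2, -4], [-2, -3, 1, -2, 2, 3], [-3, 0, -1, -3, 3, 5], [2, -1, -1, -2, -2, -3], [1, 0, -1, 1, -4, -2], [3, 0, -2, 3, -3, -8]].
x + 3, (x + 3)^2, (x + 3)^2(x + 4)

The Jordan structure of A has elementary divisors (x + 4), (x + 3)^2, (x + 3)^2, (x + 3). Arranging the block sizes at each eigenvalue in decreasing order and taking row products gives the invariant factors.

Invariant factors (smallest first, each dividing the next): x + 3, (x + 3)^2, (x + 3)^2(x + 4).

Check: the last factor (x + 3)^2(x + 4) is the minimal polynomial, and the product (x + 3)^5(x + 4) is the characteristic polynomial.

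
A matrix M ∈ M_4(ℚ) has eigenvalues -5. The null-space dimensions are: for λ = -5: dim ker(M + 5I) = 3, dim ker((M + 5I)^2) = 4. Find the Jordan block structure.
λ = -5: successive nullity increments [3, 1] count blocks of size ≥ k; block sizes are [2, 1, 1].

Jordan blocks: (-5, 2), (-5, 1), (-5, 1)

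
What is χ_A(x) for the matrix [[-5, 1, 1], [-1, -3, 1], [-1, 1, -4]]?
χ_A(x) = (x + 4)^3

xI - A = [[x + 5, -1, -1], [1, x + 3, -1], [1, -1, x + 4]].

Expanding det(xI - A) along the first row:
det(xI - A) = + (x + 5)·det([[x + 3, -1], [-1, x + 4]]) - (-1)·det([[1, -1], [1, x + 4]]) + (-1)·det([[1, x + 3], [1, -1]]).

Evaluating gives χ_A(x) = x^3 + 12x^2 + 48x + 64 = (x + 4)^3.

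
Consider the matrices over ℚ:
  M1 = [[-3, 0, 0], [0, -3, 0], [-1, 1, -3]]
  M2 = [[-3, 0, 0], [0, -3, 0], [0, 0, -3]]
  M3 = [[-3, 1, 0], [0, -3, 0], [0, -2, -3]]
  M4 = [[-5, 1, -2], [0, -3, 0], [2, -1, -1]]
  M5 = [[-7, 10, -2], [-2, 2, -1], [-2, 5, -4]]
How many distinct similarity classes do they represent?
Characteristic polynomials: χ_{M1} = (x + 3)^3, χ_{M2} = (x + 3)^3, χ_{M3} = (x + 3)^3, χ_{M4} = (x + 3)^3, χ_{M5} = (x + 3)^3.

{M1, M3, M4, M5}: invariant factors x + 3, (x + 3)^2.

{M2}: invariant factors x + 3, x + 3, x + 3.

Matrices are similar if and only if their invariant-factor lists agree; the partition into similarity classes is {M1, M3, M4, M5}, {M2}.

2 classes: {M1, M3, M4, M5}, {M2}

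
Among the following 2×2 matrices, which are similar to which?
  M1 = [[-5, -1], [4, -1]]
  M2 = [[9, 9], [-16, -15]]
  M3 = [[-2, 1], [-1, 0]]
Characteristic polynomials: χ_{M1} = (x + 3)^2, χ_{M2} = (x + 3)^2, χ_{M3} = (x + 1)^2.

{M1, M2}: invariant factors (x + 3)^2.

{M3}: invariant factors (x + 1)^2.

Matrices are similar if and only if their invariant-factor lists agree; the partition into similarity classes is {M1, M2}, {M3}.

2 classes: {M1, M2}, {M3}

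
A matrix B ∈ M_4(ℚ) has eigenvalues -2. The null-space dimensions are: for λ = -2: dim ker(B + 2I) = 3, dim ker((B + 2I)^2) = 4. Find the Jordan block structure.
λ = -2: successive nullity increments [3, 1] count blocks of size ≥ k; block sizes are [2, 1, 1].

Jordan blocks: (-2, 2), (-2, 1), (-2, 1)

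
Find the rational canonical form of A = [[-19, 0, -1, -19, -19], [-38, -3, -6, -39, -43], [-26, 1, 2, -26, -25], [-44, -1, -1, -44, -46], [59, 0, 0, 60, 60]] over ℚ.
R = [[0, 0, 0, 0, -32], [1, 0, 0, 0, -32], [0, 1, 0, 0, -26], [0, 0, 1, 0, -13], [0, 0, 0, 1, -4]]

The invariant factors of A (the non-unit diagonal entries of the Smith normal form of xI - A over ℚ[x]) are (x + 2)(x^2 + x + 4)^2, each dividing the next. The characteristic polynomial is their product, (x + 2)(x^2 + x + 4)^2.

The rational canonical form is the block-diagonal matrix of companion matrices C(f_i):
R = [[0, 0, 0, 0, -32], [1, 0, 0, 0, -32], [0, 1, 0, 0, -26], [0, 0, 1, 0, -13], [0, 0, 0, 1, -4]].

Note the characteristic polynomial does not split into linear factors over ℚ, so A has no Jordan form over ℚ; the rational canonical form exists over any field.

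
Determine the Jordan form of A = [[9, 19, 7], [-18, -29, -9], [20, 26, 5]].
The characteristic polynomial is det(xI - A) = (x + 5)^3, so the eigenvalues are -5 (algebraic multiplicity 3).

For λ = -5: rank(A + 5I) = 2, rank((A + 5I)^2) = 1, rank((A + 5I)^3) = 0. The eigenspace has dimension 3 - 2 = 1, so there is 1 Jordan block; the rank sequence gives block sizes [3].

Assembling the blocks gives the Jordan form J above.

J = [[-5, 1, 0], [0, -5, 1], [0, 0, -5]]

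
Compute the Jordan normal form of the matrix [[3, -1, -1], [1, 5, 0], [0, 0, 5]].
The characteristic polynomial is det(xI - A) = (x - 5)(x - 4)^2, so the eigenvalues are 4 (algebraic multiplicity 2), 5 (algebraic multiplicity 1).

For λ = 4: rank(A - 4I) = 2, rank((A - 4I)^2) = 1. The eigenspace has dimension 3 - 2 = 1, so there is 1 Jordan block; the rank sequence gives block sizes [2].

For λ = 5: algebraic multiplicity 1 gives one 1×1 block.

Assembling the blocks gives the Jordan form J above.

J = [[4, 1, 0], [0, 4, 0], [0, 0, 5]]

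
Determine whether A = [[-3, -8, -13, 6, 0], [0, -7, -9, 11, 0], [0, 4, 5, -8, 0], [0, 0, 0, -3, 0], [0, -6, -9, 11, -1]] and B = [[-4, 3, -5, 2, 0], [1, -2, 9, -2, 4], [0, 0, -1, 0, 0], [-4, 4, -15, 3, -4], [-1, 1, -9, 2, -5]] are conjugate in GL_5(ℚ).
Two matrices over a field are similar if and only if they have the same invariant factors.

Both A and B have characteristic polynomial (x + 1)^3(x + 3)^2 and minimal polynomial (x + 1)^2(x + 3)^2. Computing further, both have invariant factors x + 1, (x + 1)^2(x + 3)^2. Hence A and B are similar.

Yes.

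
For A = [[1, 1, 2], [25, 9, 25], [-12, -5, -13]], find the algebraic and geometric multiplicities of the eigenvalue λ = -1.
The characteristic polynomial is (x + 1)^3, so the factor x + 1 appears with exponent 3: the algebraic multiplicity is 3.

rank(A + I) = 2, so the eigenspace has dimension 3 - 2 = 1: the geometric multiplicity is 1.

Since 1 < 3, A is not diagonalizable.

algebraic multiplicity 3, geometric multiplicity 1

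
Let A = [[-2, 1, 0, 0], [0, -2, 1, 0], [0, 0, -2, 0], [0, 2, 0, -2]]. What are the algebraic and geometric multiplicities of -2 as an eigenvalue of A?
algebraic multiplicity 4, geometric multiplicity 2

The characteristic polynomial is (x + 2)^4, so the factor x + 2 appears with exponent 4: the algebraic multiplicity is 4.

rank(A + 2I) = 2, so the eigenspace has dimension 4 - 2 = 2: the geometric multiplicity is 2.

Since 2 < 4, A is not diagonalizable.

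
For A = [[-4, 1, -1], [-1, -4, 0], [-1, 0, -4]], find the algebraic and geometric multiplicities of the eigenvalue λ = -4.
The characteristic polynomial is (x + 4)^3, so the factor x + 4 appears with exponent 3: the algebraic multiplicity is 3.

rank(A + 4I) = 2, so the eigenspace has dimension 3 - 2 = 1: the geometric multiplicity is 1.

Since 1 < 3, A is not diagonalizable.

algebraic multiplicity 3, geometric multiplicity 1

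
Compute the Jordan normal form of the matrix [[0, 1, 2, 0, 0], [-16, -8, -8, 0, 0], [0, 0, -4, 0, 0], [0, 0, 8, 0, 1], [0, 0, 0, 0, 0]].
J = [[-4, 1, 0, 0, 0], [0, -4, 0, 0, 0], [0, 0, -4, 0, 0], [0, 0, 0, 0, 1], [0, 0, 0, 0, 0]]

The characteristic polynomial is det(xI - A) = x^2(x + 4)^3, so the eigenvalues are -4 (algebraic multiplicity 3), 0 (algebraic multiplicity 2).

For λ = -4: rank(A + 4I) = 3, rank((A + 4I)^2) = 2. The eigenspace has dimension 5 - 3 = 2, so there are 2 Jordan blocks; the rank sequence gives block sizes [2, 1].

For λ = 0: rank(A) = 4, rank(A^2) = 3. The eigenspace has dimension 5 - 4 = 1, so there is 1 Jordan block; the rank sequence gives block sizes [2].

Assembling the blocks gives the Jordan form J above.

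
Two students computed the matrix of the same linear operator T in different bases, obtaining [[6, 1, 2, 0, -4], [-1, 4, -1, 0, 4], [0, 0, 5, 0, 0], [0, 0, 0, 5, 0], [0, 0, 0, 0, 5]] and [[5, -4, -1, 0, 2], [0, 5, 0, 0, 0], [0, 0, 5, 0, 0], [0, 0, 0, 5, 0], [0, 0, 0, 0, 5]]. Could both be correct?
No.

Both have characteristic polynomial (x - 5)^5, but the minimal polynomial of A is (x - 5)^3 while the minimal polynomial of B is (x - 5)^2. The minimal polynomial is a similarity invariant, so A and B are not similar.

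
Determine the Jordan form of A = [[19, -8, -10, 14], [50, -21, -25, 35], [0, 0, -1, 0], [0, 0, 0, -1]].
J = [[-1, 1, 0, 0], [0, -1, 0, 0], [0, 0, -1, 0], [0, 0, 0, -1]]

The characteristic polynomial is det(xI - A) = (x + 1)^4, so the eigenvalues are -1 (algebraic multiplicity 4).

For λ = -1: rank(A + I) = 1, rank((A + I)^2) = 0. The eigenspace has dimension 4 - 1 = 3, so there are 3 Jordan blocks; the rank sequence gives block sizes [2, 1, 1].

Assembling the blocks gives the Jordan form J above.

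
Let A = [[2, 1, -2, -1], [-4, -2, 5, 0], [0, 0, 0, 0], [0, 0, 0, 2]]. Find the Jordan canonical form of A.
The characteristic polynomial is det(xI - A) = x^3(x - 2), so the eigenvalues are 0 (algebraic multiplicity 3), 2 (algebraic multiplicity 1).

For λ = 0: rank(A) = 3, rank(A^2) = 2, rank(A^3) = 1. The eigenspace has dimension 4 - 3 = 1, so there is 1 Jordan block; the rank sequence gives block sizes [3].

For λ = 2: algebraic multiplicity 1 gives one 1×1 block.

Assembling the blocks gives the Jordan form J above.

J = [[0, 1, 0, 0], [0, 0, 1, 0], [0, 0, 0, 0], [0, 0, 0, 2]]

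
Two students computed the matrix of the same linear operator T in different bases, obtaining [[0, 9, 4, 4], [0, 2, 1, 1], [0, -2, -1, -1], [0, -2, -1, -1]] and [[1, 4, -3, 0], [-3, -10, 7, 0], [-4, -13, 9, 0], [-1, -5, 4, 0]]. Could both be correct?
Yes.

Two matrices over a field are similar if and only if they have the same invariant factors.

Both A and B have characteristic polynomial x^4 and minimal polynomial x^3. Computing further, both have invariant factors x, x^3. Hence A and B are similar.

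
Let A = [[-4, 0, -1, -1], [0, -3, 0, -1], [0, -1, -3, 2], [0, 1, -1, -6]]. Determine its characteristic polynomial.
χ_A(x) = (x + 4)^4

xI - A = [[x + 4, 0, 1, 1], [0, x + 3, 0, 1], [0, 1, x + 3, -2], [0, -1, 1, x + 6]].

Expanding det(xI - A) along the first row:
det(xI - A) = + (x + 4)·det([[x + 3, 0, 1], [1, x + 3, -2], [-1, 1, x + 6]]) - (0)·det([[0, 0, 1], [0, x + 3, -2], [0, 1, x + 6]]) + (1)·det([[0, x + 3, 1], [0, 1, -2], [0, -1, x + 6]]) - (1)·det([[0, x + 3, 0], [0, 1, x + 3], [0, -1, 1]]).

Evaluating gives χ_A(x) = x^4 + 16x^3 + 96x^2 + 256x + 256 = (x + 4)^4.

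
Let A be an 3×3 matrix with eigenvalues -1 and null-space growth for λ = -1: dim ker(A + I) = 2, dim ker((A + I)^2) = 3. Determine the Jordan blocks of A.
λ = -1: successive nullity increments [2, 1] count blocks of size ≥ k; block sizes are [2, 1].

Jordan blocks: (-1, 2), (-1, 1)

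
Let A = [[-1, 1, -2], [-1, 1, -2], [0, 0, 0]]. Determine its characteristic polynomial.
xI - A = [[x + 1, -1, 2], [1, x - 1, 2], [0, 0, x]].

Expanding det(xI - A) along the first row:
det(xI - A) = + (x + 1)·det([[x - 1, 2], [0, x]]) - (-1)·det([[1, 2], [0, x]]) + (2)·det([[1, x - 1], [0, 0]]).

Evaluating gives χ_A(x) = x^3.

χ_A(x) = x^3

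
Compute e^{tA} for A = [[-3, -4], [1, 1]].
A has Jordan form J = [[-1, 1], [0, -1]] with A = PJP^{-1}, so e^{tA} = P e^{tJ} P^{-1}.

For a Jordan block J_k(λ), e^{tJ_k(λ)} = e^{λt} · (I + tN + t^2 N^2/2! + ... + t^{k-1} N^{k-1}/(k-1)!) where N is the nilpotent superdiagonal part.

Assembling the blocks and conjugating back gives the entries of e^{tA} as shown above.

e^{tA} = [[(1 - 2*t)*e^{-t}, -4*t*e^{-t}], [t*e^{-t}, (2*t + 1)*e^{-t}]]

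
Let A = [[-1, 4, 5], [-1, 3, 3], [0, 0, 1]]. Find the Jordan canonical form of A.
J = [[1, 1, 0], [0, 1, 1], [0, 0, 1]]

The characteristic polynomial is det(xI - A) = (x - 1)^3, so the eigenvalues are 1 (algebraic multiplicity 3).

For λ = 1: rank(A - I) = 2, rank((A - I)^2) = 1, rank((A - I)^3) = 0. The eigenspace has dimension 3 - 2 = 1, so there is 1 Jordan block; the rank sequence gives block sizes [3].

Assembling the blocks gives the Jordan form J above.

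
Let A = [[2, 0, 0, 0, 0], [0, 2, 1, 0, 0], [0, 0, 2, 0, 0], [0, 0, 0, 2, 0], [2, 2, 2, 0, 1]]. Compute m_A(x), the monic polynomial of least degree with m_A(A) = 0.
m_A(x) = (x - 2)^2(x - 1)

The characteristic polynomial factors as (x - 2)^4(x - 1). The minimal polynomial is ∏(x - λ)^{k_λ} where k_λ is the size of the largest Jordan block at λ.

For λ = 1: rank(A - I) = 4, and the largest Jordan block has size 1 (the smallest k with rank((A - I)^k) = rank((A - I)^(k+1))).
For λ = 2: rank(A - 2I) = 2, and the largest Jordan block has size 2 (the smallest k with rank((A - 2I)^k) = rank((A - 2I)^(k+1))).

So m_A(x) = (x - 2)^2(x - 1).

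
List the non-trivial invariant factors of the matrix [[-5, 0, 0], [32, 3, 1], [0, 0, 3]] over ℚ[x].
The Jordan structure of A has elementary divisors (x + 5), (x - 3)^2. Arranging the block sizes at each eigenvalue in decreasing order and taking row products gives the invariant factors.

Invariant factors (smallest first, each dividing the next): (x - 3)^2(x + 5).

Check: the last factor (x - 3)^2(x + 5) is the minimal polynomial, and the product (x - 3)^2(x + 5) is the characteristic polynomial.

(x - 3)^2(x + 5)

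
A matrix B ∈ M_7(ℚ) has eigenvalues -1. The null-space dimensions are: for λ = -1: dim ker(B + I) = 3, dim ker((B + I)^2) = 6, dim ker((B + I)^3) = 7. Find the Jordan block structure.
Jordan blocks: (-1, 3), (-1, 2), (-1, 2)

λ = -1: successive nullity increments [3, 3, 1] count blocks of size ≥ k; block sizes are [3, 2, 2].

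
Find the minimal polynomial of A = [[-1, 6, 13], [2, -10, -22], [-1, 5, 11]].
m_A(x) = x^3

The characteristic polynomial factors as x^3. The minimal polynomial is ∏(x - λ)^{k_λ} where k_λ is the size of the largest Jordan block at λ.

For λ = 0: rank(A) = 2, and the largest Jordan block has size 3 (the smallest k with rank(A^k) = rank(A^(k+1))).

So m_A(x) = x^3.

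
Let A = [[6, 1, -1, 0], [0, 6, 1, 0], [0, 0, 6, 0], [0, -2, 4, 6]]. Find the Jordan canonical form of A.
J = [[6, 1, 0, 0], [0, 6, 1, 0], [0, 0, 6, 0], [0, 0, 0, 6]]

The characteristic polynomial is det(xI - A) = (x - 6)^4, so the eigenvalues are 6 (algebraic multiplicity 4).

For λ = 6: rank(A - 6I) = 2, rank((A - 6I)^2) = 1, rank((A - 6I)^3) = 0. The eigenspace has dimension 4 - 2 = 2, so there are 2 Jordan blocks; the rank sequence gives block sizes [3, 1].

Assembling the blocks gives the Jordan form J above.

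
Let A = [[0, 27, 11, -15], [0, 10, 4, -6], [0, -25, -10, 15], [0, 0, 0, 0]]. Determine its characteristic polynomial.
χ_A(x) = x^4

xI - A = [[x, -27, -11, 15], [0, x - 10, -4, 6], [0, 25, x + 10, -15], [0, 0, 0, x]].

Expanding det(xI - A) along the first row:
det(xI - A) = + (x)·det([[x - 10, -4, 6], [25, x + 10, -15], [0, 0, x]]) - (-27)·det([[0, -4, 6], [0, x + 10, -15], [0, 0, x]]) + (-11)·det([[0, x - 10, 6], [0, 25, -15], [0, 0, x]]) - (15)·det([[0, x - 10, -4], [0, 25, x + 10], [0, 0, 0]]).

Evaluating gives χ_A(x) = x^4.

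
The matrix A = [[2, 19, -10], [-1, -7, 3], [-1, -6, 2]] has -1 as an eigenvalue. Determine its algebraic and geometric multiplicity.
algebraic multiplicity 3, geometric multiplicity 1

The characteristic polynomial is (x + 1)^3, so the factor x + 1 appears with exponent 3: the algebraic multiplicity is 3.

rank(A + I) = 2, so the eigenspace has dimension 3 - 2 = 1: the geometric multiplicity is 1.

Since 1 < 3, A is not diagonalizable.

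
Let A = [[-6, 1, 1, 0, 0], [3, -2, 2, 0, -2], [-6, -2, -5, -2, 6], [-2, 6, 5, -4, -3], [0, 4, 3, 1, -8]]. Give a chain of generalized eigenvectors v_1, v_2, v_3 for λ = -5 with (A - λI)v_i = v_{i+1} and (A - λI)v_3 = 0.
We seek v_1 ∈ ker((A + 5I)^3) \ ker((A + 5I)^2), then set v_{i+1} = (A + 5I) v_i.

One such chain is v_1 = [[0, -1, 1, 0, 0]]^T, v_2 = [[0, -1, 2, -1, -1]]^T, v_3 = [[1, 3, -2, 6, 4]]^T. Check: (A + 5I) v_3 = [[0, 0, 0, 0, 0]]^T = 0.

v_1 = [[0, -1, 1, 0, 0]]^T, v_2 = [[0, -1, 2, -1, -1]]^T, v_3 = [[1, 3, -2, 6, 4]]^T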